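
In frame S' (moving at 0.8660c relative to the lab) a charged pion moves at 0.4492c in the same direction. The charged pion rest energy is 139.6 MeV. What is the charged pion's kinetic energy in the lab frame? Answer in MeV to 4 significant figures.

u_lab = (0.4492 + 0.8660)/(1 + 0.4492×0.8660) = 0.9468633
γ = 1/√(1 − 0.9468633²) = 3.10910
K = (γ − 1)m₀c² = (3.10910 − 1) × 139.6 = 2.10910 × 139.6 = 294.4 MeV

K ≈ 294.4 MeV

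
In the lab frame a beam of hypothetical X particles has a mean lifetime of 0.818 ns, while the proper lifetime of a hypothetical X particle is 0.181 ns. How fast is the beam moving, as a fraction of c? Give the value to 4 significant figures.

γ = Δt/τ₀ = 0.818/0.181 = 4.51934
β = √(1 − 1/γ²) = √(1 − 1/4.51934²) = 0.9752

β ≈ 0.9752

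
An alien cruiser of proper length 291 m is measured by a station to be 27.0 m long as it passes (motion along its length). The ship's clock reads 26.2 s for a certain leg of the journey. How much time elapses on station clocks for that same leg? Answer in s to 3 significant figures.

Length contraction ⇒ γ = L₀/L = 291/27.0 = 10.778
Time dilation: Δt = γτ₀ = 10.778 × 26.2 s = 282 s

Δt ≈ 282 s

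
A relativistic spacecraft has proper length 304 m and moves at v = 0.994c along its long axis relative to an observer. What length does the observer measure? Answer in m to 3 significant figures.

γ = 1/√(1 − 0.994²) = 9.1424
Length contraction: L = L₀/γ = 304/9.1424 = 33.3 m

L ≈ 33.3 m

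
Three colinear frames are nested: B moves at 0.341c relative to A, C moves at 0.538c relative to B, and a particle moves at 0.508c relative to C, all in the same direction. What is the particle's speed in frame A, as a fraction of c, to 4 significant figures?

u ≈ 0.9081c

Compose boost 2: (0.538 + 0.341)/(1 + 0.538×0.341) = 0.8790/1.18346 = 0.742739
Compose boost 3: (0.508 + 0.742739)/(1 + 0.508×0.742739) = 1.25074/1.37731 = 0.9081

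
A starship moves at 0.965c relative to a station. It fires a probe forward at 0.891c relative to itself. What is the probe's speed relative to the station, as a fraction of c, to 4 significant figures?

u ≈ 0.9979c

Relativistic velocity addition: u = (u' + v)/(1 + u'v/c²)
= (0.891 + 0.965)/(1 + 0.891×0.965) = 1.856/1.85981 = 0.9979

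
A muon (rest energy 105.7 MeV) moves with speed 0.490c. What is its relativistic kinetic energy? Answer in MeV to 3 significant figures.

γ = 1/√(1 − 0.490²) = 1.1472
K = (γ − 1)m₀c² = (1.1472 − 1) × 105.7 MeV = 0.14715 × 105.7 MeV = 15.6 MeV

K ≈ 15.6 MeV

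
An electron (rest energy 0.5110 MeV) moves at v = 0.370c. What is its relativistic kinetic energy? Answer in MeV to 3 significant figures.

γ = 1/√(1 − 0.370²) = 1.0764
K = (γ − 1)m₀c² = (1.0764 − 1) × 0.5110 MeV = 0.076389 × 0.5110 MeV = 0.0390 MeV

K ≈ 0.0390 MeV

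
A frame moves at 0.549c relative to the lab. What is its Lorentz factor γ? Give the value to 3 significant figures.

γ = 1/√(1 − β²) = 1/√(1 − 0.549²) = 1/√(0.69860) = 1.20

γ ≈ 1.20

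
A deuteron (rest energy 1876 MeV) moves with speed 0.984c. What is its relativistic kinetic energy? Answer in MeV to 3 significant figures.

K ≈ 8650 MeV

γ = 1/√(1 − 0.984²) = 5.6127
K = (γ − 1)m₀c² = (5.6127 − 1) × 1876 MeV = 4.6127 × 1876 MeV = 8650 MeV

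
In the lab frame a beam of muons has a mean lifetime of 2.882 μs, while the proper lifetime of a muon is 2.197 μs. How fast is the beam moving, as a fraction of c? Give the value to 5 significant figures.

β ≈ 0.64720

γ = Δt/τ₀ = 2.882/2.197 = 1.311789
β = √(1 − 1/γ²) = √(1 − 1/1.311789²) = 0.64720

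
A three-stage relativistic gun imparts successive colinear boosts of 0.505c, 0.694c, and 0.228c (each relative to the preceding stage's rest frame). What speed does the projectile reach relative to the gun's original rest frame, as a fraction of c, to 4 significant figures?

Compose boost 2: (0.694 + 0.505)/(1 + 0.694×0.505) = 1.199/1.35047 = 0.887839
Compose boost 3: (0.228 + 0.887839)/(1 + 0.228×0.887839) = 1.11584/1.20243 = 0.9280

u ≈ 0.9280c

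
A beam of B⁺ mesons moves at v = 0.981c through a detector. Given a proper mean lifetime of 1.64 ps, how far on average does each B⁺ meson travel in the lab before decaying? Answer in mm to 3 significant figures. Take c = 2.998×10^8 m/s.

d ≈ 2.49 mm

γ = 1/√(1 − 0.981²) = 5.1544
Dilated lifetime: Δt = γτ₀ = 5.1544 × 1.64 ps = 8.4533 ps
d = vΔt = 0.981c × 8.4533 ps = 2.9410×10^8 m/s × 8.4533×10^-12 s = 2.49 mm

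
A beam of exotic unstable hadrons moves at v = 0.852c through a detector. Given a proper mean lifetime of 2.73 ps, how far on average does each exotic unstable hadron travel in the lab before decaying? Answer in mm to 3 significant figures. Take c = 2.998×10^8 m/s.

γ = 1/√(1 − 0.852²) = 1.9101
Dilated lifetime: Δt = γτ₀ = 1.9101 × 2.73 ps = 5.2145 ps
d = vΔt = 0.852c × 5.2145 ps = 2.5543×10^8 m/s × 5.2145×10^-12 s = 1.33 mm

d ≈ 1.33 mm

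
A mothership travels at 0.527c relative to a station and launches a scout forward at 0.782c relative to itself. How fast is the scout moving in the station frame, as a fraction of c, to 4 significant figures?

u ≈ 0.9270c

Compose boost 2: (0.782 + 0.527)/(1 + 0.782×0.527) = 1.309/1.41211 = 0.9270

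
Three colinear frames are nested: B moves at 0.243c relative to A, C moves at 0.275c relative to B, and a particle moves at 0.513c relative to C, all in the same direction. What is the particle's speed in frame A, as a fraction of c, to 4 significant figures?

Compose boost 2: (0.275 + 0.243)/(1 + 0.275×0.243) = 0.5180/1.06682 = 0.485553
Compose boost 3: (0.513 + 0.485553)/(1 + 0.513×0.485553) = 0.998553/1.24909 = 0.7994

u ≈ 0.7994c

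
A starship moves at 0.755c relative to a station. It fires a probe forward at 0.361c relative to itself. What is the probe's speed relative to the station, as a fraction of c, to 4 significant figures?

u ≈ 0.8770c

Relativistic velocity addition: u = (u' + v)/(1 + u'v/c²)
= (0.361 + 0.755)/(1 + 0.361×0.755) = 1.116/1.27256 = 0.8770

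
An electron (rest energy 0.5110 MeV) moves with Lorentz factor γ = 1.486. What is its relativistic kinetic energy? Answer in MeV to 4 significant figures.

K ≈ 0.2483 MeV

γ = 1.486 (given)
K = (γ − 1)m₀c² = (1.486 − 1) × 0.5110 MeV = 0.486000 × 0.5110 MeV = 0.2483 MeV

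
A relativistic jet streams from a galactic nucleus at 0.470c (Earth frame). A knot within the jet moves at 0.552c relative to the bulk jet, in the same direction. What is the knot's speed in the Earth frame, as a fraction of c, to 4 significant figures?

Relativistic velocity addition: u = (u' + v)/(1 + u'v/c²)
= (0.552 + 0.470)/(1 + 0.552×0.470) = 1.022/1.25944 = 0.8115

u ≈ 0.8115c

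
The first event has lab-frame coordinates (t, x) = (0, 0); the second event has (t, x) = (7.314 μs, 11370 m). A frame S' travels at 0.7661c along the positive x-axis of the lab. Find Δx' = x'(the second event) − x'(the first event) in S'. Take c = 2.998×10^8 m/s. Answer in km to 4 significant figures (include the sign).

Δx' ≈ 15.08 km

γ = 1/√(1 − 0.7661²) = 1.55588
Δx' = γ(Δx − vΔt) = 1.55588 × (11370 m − 0.7661×(2.998×10^8 m/s)×7.314×10^-6 s)
= 1.55588 × (9690.14 m) = 15.08 km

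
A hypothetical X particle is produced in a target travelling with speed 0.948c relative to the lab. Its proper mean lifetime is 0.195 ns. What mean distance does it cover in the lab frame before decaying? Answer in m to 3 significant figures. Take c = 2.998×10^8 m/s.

γ = 1/√(1 − 0.948²) = 3.1420
Dilated lifetime: Δt = γτ₀ = 3.1420 × 0.195 ns = 0.61269 ns
d = vΔt = 0.948c × 0.61269 ns = 2.8421×10^8 m/s × 6.1269×10^-10 s = 0.174 m

d ≈ 0.174 m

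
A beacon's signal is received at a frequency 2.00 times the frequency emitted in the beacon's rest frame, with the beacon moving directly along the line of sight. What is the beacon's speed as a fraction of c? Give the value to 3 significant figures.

f_obs/f_src = √((1+β)/(1−β)) = 2.00  ⇒  (1+β)/(1−β) = 4.0000
β = |1 − D²|/(1 + D²) = |1 − 4.0000|/(1 + 4.0000) = 0.600

β ≈ 0.600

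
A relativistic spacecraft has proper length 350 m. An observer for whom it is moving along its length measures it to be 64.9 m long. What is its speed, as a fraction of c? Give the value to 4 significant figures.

β ≈ 0.9827

γ = L₀/L = 350/64.9 = 5.39291
β = √(1 − 1/γ²) = 0.9827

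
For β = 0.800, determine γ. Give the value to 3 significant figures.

γ ≈ 1.67

γ = 1/√(1 − β²) = 1/√(1 − 0.800²) = 1/√(0.36000) = 1.67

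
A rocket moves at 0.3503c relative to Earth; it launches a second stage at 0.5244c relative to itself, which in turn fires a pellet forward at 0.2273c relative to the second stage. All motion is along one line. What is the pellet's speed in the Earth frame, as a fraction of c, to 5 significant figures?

Compose boost 2: (0.5244 + 0.3503)/(1 + 0.5244×0.3503) = 0.87470/1.183697 = 0.7389558
Compose boost 3: (0.2273 + 0.7389558)/(1 + 0.2273×0.7389558) = 0.9662558/1.167965 = 0.82730

u ≈ 0.82730c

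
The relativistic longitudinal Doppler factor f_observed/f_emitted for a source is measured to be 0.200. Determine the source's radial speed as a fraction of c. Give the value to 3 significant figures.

f_obs/f_src = √((1−β)/(1+β)) = 0.200  ⇒  (1−β)/(1+β) = 0.040000
β = |1 − D²|/(1 + D²) = |1 − 0.040000|/(1 + 0.040000) = 0.923

β ≈ 0.923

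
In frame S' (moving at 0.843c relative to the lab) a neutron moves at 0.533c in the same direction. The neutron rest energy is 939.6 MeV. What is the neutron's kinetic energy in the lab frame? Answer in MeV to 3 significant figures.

K ≈ 2050 MeV

u_lab = (0.533 + 0.843)/(1 + 0.533×0.843) = 0.949411
γ = 1/√(1 − 0.949411²) = 3.1844
K = (γ − 1)m₀c² = (3.1844 − 1) × 939.6 = 2.1844 × 939.6 = 2050 MeV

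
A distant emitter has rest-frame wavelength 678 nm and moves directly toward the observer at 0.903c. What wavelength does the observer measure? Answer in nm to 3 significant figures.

Relativistic Doppler: λ_obs = λ_src √((1−β)/(1+β))
= 678 × √(0.097000/1.9030) = 678 × 0.22577 = 153 nm

λ_obs ≈ 153 nm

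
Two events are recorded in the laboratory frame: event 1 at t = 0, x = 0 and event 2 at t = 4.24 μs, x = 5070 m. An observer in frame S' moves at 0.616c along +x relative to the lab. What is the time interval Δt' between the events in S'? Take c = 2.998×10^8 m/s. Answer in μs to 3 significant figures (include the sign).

γ = 1/√(1 − 0.616²) = 1.2694
Δt' = γ(Δt − vΔx/c²) = 1.2694 × (4.24 μs − 0.616×5070 m / (2.998×10^8 m/s))
= 1.2694 × (-6.1773 μs) = -7.84 μs

Δt' ≈ -7.84 μs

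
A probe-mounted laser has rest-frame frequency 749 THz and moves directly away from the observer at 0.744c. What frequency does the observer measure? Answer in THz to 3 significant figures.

Relativistic Doppler: f_obs = f_src √((1−β)/(1+β))
= 749 × √(0.25600/1.7440) = 749 × 0.38313 = 287 THz

f_obs ≈ 287 THz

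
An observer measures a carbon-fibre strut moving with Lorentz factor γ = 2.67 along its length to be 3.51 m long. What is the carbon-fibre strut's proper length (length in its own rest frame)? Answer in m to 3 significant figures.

γ = 2.67 (given)
L₀ = γL = 2.67 × 3.51 = 9.37 m

L₀ ≈ 9.37 m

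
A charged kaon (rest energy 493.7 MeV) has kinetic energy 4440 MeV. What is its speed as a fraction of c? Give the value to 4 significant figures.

γ = 1 + K/(m₀c²) = 1 + 4440/493.7 = 9.99332
β = √(1 − 1/γ²) = 0.9950

β ≈ 0.9950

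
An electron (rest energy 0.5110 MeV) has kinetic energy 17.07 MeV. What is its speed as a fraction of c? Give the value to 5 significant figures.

γ = 1 + K/(m₀c²) = 1 + 17.07/0.5110 = 34.40509
β = √(1 − 1/γ²) = 0.99958

β ≈ 0.99958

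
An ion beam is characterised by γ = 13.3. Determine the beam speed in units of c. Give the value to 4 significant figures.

β ≈ 0.9972

β = √(1 − 1/γ²) = √(1 − 1/13.3²) = √(0.994347) = 0.9972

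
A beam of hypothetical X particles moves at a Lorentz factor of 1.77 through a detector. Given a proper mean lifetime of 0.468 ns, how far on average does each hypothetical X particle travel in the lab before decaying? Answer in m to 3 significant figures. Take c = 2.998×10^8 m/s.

β = √(1 − 1/γ²) = √(1 − 1/1.77²) = 0.82511
Dilated lifetime: Δt = γτ₀ = 1.77 × 0.468 ns = 0.82836 ns
d = vΔt = 0.82511c × 0.82836 ns = 2.4737×10^8 m/s × 8.2836×10^-10 s = 0.205 m

d ≈ 0.205 m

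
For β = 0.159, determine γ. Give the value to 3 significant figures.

γ = 1/√(1 − β²) = 1/√(1 − 0.159²) = 1/√(0.97472) = 1.01

γ ≈ 1.01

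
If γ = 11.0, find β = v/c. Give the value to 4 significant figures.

β = √(1 − 1/γ²) = √(1 − 1/11.0²) = √(0.991736) = 0.9959

β ≈ 0.9959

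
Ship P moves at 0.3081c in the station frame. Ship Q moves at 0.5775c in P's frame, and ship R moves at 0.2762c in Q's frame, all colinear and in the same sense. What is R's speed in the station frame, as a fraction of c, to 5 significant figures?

Compose boost 2: (0.5775 + 0.3081)/(1 + 0.5775×0.3081) = 0.88560/1.177928 = 0.7518288
Compose boost 3: (0.2762 + 0.7518288)/(1 + 0.2762×0.7518288) = 1.028029/1.207655 = 0.85126

u ≈ 0.85126c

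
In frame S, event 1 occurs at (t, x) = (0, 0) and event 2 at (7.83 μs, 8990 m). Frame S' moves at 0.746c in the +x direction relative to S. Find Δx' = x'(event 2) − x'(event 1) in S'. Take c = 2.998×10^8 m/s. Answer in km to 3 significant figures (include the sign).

γ = 1/√(1 − 0.746²) = 1.5016
Δx' = γ(Δx − vΔt) = 1.5016 × (8990 m − 0.746×(2.998×10^8 m/s)×7.83×10^-6 s)
= 1.5016 × (7238.8 m) = 10.9 km

Δx' ≈ 10.9 km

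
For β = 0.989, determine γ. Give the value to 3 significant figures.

γ = 1/√(1 − β²) = 1/√(1 − 0.989²) = 1/√(0.021879) = 6.76

γ ≈ 6.76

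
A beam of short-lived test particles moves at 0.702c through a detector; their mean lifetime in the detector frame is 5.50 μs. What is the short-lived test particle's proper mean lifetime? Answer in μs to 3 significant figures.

γ = 1/√(1 − 0.702²) = 1.4041
Proper time: τ₀ = Δt/γ = 5.50/1.4041 = 3.92 μs

τ₀ ≈ 3.92 μs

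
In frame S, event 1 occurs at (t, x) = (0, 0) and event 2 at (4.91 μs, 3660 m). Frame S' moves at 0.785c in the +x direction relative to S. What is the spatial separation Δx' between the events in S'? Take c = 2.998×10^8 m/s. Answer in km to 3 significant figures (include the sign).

Δx' ≈ 4.04 km

γ = 1/√(1 − 0.785²) = 1.6142
Δx' = γ(Δx − vΔt) = 1.6142 × (3660 m − 0.785×(2.998×10^8 m/s)×4.91×10^-6 s)
= 1.6142 × (2504.5 m) = 4.04 km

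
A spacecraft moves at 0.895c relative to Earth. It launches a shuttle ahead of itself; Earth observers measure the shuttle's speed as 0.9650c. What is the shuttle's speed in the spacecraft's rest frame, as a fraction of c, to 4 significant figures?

Inverse velocity addition: u' = (u − v)/(1 − uv/c²)
= (0.9650 − 0.895)/(1 − 0.9650×0.895) = 0.07000/0.136325 = 0.5135

u' ≈ 0.5135c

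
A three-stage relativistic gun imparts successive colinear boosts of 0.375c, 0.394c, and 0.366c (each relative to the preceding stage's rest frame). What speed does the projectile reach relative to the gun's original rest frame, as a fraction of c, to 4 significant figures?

u ≈ 0.8320c

Compose boost 2: (0.394 + 0.375)/(1 + 0.394×0.375) = 0.7690/1.14775 = 0.670007
Compose boost 3: (0.366 + 0.670007)/(1 + 0.366×0.670007) = 1.03601/1.24522 = 0.8320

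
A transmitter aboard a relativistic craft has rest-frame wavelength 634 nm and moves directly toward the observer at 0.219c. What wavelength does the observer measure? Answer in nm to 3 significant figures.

λ_obs ≈ 507 nm

Relativistic Doppler: λ_obs = λ_src √((1−β)/(1+β))
= 634 × √(0.78100/1.2190) = 634 × 0.80043 = 507 nm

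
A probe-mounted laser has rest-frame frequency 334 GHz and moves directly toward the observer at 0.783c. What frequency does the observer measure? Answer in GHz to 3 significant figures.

Relativistic Doppler: f_obs = f_src √((1+β)/(1−β))
= 334 × √(1.7830/0.21700) = 334 × 2.8665 = 957 GHz

f_obs ≈ 957 GHz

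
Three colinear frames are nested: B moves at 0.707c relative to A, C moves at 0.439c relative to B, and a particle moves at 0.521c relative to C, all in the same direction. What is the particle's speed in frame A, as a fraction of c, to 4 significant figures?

u ≈ 0.9587c

Compose boost 2: (0.439 + 0.707)/(1 + 0.439×0.707) = 1.146/1.31037 = 0.874560
Compose boost 3: (0.521 + 0.874560)/(1 + 0.521×0.874560) = 1.39556/1.45565 = 0.9587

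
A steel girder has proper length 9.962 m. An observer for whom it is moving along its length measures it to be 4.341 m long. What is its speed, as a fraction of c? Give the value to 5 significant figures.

β ≈ 0.90006

γ = L₀/L = 9.962/4.341 = 2.294863
β = √(1 − 1/γ²) = 0.90006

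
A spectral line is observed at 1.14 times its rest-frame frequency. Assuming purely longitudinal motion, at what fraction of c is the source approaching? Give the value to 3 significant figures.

f_obs/f_src = √((1+β)/(1−β)) = 1.14  ⇒  (1+β)/(1−β) = 1.2996
β = |1 − D²|/(1 + D²) = |1 − 1.2996|/(1 + 1.2996) = 0.130

β ≈ 0.130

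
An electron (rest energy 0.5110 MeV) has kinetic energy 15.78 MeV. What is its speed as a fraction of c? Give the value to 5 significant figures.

γ = 1 + K/(m₀c²) = 1 + 15.78/0.5110 = 31.88063
β = √(1 − 1/γ²) = 0.99951

β ≈ 0.99951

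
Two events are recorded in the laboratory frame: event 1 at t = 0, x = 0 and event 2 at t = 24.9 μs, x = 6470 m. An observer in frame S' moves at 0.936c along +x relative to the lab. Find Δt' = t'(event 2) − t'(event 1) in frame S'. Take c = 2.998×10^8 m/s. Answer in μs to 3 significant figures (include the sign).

γ = 1/√(1 − 0.936²) = 2.8409
Δt' = γ(Δt − vΔx/c²) = 2.8409 × (24.9 μs − 0.936×6470 m / (2.998×10^8 m/s))
= 2.8409 × (4.7001 μs) = 13.4 μs

Δt' ≈ 13.4 μs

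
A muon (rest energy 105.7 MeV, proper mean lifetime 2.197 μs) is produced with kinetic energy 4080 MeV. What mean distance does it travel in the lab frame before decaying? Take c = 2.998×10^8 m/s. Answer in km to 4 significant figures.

d ≈ 26.07 km

γ = 1 + K/(m₀c²) = 1 + 4080/105.7 = 39.5998
β = √(1 − 1/γ²) = 0.999681
Dilated lifetime: γτ₀ = 39.5998 × 2.197 μs = 87.0008 μs
d = βc·γτ₀ = 0.999681 × (2.998×10^8 m/s) × 8.70008×10^-5 s = 26.07 km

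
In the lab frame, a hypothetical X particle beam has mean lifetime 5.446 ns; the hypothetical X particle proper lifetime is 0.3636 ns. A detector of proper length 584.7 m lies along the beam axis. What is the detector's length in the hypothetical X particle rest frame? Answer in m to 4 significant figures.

Time dilation ⇒ γ = Δt/τ₀ = 5.446/0.3636 = 14.9780
Length contraction: L = L₀/γ = 584.7/14.9780 = 39.04 m

L ≈ 39.04 m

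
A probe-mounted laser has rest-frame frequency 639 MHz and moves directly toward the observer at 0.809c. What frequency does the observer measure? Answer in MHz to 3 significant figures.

Relativistic Doppler: f_obs = f_src √((1+β)/(1−β))
= 639 × √(1.8090/0.19100) = 639 × 3.0775 = 1970 MHz

f_obs ≈ 1970 MHz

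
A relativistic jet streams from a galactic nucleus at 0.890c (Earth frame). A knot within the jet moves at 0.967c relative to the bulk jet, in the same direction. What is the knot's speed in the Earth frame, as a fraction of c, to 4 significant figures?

Relativistic velocity addition: u = (u' + v)/(1 + u'v/c²)
= (0.967 + 0.890)/(1 + 0.967×0.890) = 1.857/1.86063 = 0.9980

u ≈ 0.9980c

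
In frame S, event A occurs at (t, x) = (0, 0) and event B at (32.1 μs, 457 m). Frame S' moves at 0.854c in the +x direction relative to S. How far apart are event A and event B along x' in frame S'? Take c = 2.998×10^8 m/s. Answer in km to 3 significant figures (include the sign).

Δx' ≈ -14.9 km

γ = 1/√(1 − 0.854²) = 1.9221
Δx' = γ(Δx − vΔt) = 1.9221 × (457 m − 0.854×(2.998×10^8 m/s)×32.1×10^-6 s)
= 1.9221 × (-7761.5 m) = -14.9 km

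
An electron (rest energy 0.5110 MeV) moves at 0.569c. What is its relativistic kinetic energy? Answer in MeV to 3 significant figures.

K ≈ 0.110 MeV

γ = 1/√(1 − 0.569²) = 1.2160
K = (γ − 1)m₀c² = (1.2160 − 1) × 0.5110 MeV = 0.21605 × 0.5110 MeV = 0.110 MeV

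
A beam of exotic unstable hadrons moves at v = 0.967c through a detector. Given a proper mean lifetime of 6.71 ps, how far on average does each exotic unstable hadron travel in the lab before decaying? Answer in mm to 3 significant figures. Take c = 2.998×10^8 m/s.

γ = 1/√(1 − 0.967²) = 3.9250
Dilated lifetime: Δt = γτ₀ = 3.9250 × 6.71 ps = 26.337 ps
d = vΔt = 0.967c × 26.337 ps = 2.8991×10^8 m/s × 2.6337×10^-11 s = 7.64 mm

d ≈ 7.64 mm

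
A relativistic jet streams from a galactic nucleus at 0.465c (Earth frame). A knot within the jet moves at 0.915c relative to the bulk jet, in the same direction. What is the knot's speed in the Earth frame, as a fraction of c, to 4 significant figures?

u ≈ 0.9681c

Relativistic velocity addition: u = (u' + v)/(1 + u'v/c²)
= (0.915 + 0.465)/(1 + 0.915×0.465) = 1.380/1.42548 = 0.9681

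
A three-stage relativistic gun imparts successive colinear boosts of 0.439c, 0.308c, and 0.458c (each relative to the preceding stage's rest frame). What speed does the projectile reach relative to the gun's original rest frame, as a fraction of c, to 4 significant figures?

Compose boost 2: (0.308 + 0.439)/(1 + 0.308×0.439) = 0.7470/1.13521 = 0.658027
Compose boost 3: (0.458 + 0.658027)/(1 + 0.458×0.658027) = 1.11603/1.30138 = 0.8576

u ≈ 0.8576c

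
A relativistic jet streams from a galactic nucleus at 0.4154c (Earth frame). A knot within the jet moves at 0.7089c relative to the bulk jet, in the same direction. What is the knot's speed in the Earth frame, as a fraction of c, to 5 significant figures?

u ≈ 0.86854c

Relativistic velocity addition: u = (u' + v)/(1 + u'v/c²)
= (0.7089 + 0.4154)/(1 + 0.7089×0.4154) = 1.1243/1.294477 = 0.86854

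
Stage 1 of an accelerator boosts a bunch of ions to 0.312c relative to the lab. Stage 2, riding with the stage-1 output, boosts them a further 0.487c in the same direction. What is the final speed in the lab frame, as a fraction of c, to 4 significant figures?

u ≈ 0.6936c

Compose boost 2: (0.487 + 0.312)/(1 + 0.487×0.312) = 0.7990/1.15194 = 0.6936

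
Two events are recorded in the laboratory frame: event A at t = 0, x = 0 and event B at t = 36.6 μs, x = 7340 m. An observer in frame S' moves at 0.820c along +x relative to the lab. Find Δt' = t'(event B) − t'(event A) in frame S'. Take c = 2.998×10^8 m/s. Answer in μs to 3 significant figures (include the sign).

Δt' ≈ 28.9 μs

γ = 1/√(1 − 0.820²) = 1.7471
Δt' = γ(Δt − vΔx/c²) = 1.7471 × (36.6 μs − 0.820×7340 m / (2.998×10^8 m/s))
= 1.7471 × (16.524 μs) = 28.9 μs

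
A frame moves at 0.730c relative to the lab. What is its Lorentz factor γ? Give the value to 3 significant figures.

γ = 1/√(1 − β²) = 1/√(1 − 0.730²) = 1/√(0.46710) = 1.46

γ ≈ 1.46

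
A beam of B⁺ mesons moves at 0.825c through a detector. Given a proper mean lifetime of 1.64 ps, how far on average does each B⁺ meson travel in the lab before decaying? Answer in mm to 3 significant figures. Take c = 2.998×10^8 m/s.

d ≈ 0.718 mm

γ = 1/√(1 − 0.825²) = 1.7695
Dilated lifetime: Δt = γτ₀ = 1.7695 × 1.64 ps = 2.9020 ps
d = vΔt = 0.825c × 2.9020 ps = 2.4734×10^8 m/s × 2.9020×10^-12 s = 0.718 mm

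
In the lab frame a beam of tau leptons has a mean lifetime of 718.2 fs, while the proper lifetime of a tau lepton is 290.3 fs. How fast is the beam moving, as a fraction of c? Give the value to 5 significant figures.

β ≈ 0.91467

γ = Δt/τ₀ = 718.2/290.3 = 2.473992
β = √(1 − 1/γ²) = √(1 − 1/2.473992²) = 0.91467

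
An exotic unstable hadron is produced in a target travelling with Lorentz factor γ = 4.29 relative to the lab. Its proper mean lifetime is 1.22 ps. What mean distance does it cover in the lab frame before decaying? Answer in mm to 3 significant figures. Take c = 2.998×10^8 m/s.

β = √(1 − 1/γ²) = √(1 − 1/4.29²) = 0.97245
Dilated lifetime: Δt = γτ₀ = 4.29 × 1.22 ps = 5.2338 ps
d = vΔt = 0.97245c × 5.2338 ps = 2.9154×10^8 m/s × 5.2338×10^-12 s = 1.53 mm

d ≈ 1.53 mm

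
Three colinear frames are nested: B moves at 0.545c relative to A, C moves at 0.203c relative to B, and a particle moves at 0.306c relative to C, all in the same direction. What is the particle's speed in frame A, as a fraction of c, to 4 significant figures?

u ≈ 0.8121c

Compose boost 2: (0.203 + 0.545)/(1 + 0.203×0.545) = 0.7480/1.11064 = 0.673489
Compose boost 3: (0.306 + 0.673489)/(1 + 0.306×0.673489) = 0.979489/1.20609 = 0.8121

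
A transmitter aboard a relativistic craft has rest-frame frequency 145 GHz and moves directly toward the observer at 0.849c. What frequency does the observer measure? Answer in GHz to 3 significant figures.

f_obs ≈ 507 GHz

Relativistic Doppler: f_obs = f_src √((1+β)/(1−β))
= 145 × √(1.8490/0.15100) = 145 × 3.4993 = 507 GHz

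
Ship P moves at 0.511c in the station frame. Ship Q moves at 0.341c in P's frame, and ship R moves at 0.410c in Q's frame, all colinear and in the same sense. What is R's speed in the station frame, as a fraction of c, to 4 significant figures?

u ≈ 0.8752c

Compose boost 2: (0.341 + 0.511)/(1 + 0.341×0.511) = 0.8520/1.17425 = 0.725569
Compose boost 3: (0.410 + 0.725569)/(1 + 0.410×0.725569) = 1.13557/1.29748 = 0.8752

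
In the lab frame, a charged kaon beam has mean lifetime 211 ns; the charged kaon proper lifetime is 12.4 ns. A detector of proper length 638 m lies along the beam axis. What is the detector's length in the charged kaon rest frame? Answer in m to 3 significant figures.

L ≈ 37.5 m

Time dilation ⇒ γ = Δt/τ₀ = 211/12.4 = 17.016
Length contraction: L = L₀/γ = 638/17.016 = 37.5 m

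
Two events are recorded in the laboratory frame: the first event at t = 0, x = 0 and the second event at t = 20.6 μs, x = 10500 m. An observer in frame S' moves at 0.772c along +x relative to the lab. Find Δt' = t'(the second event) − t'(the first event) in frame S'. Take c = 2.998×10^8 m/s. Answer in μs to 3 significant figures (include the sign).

γ = 1/√(1 − 0.772²) = 1.5733
Δt' = γ(Δt − vΔx/c²) = 1.5733 × (20.6 μs − 0.772×10500 m / (2.998×10^8 m/s))
= 1.5733 × (-6.4380 μs) = -10.1 μs

Δt' ≈ -10.1 μs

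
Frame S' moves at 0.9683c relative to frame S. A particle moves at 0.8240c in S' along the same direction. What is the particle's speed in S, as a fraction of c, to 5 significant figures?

u ≈ 0.99690c

Relativistic velocity addition: u = (u' + v)/(1 + u'v/c²)
= (0.8240 + 0.9683)/(1 + 0.8240×0.9683) = 1.7923/1.797879 = 0.99690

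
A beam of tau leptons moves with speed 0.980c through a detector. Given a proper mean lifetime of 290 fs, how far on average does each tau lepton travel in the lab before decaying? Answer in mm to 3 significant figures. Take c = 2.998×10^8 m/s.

γ = 1/√(1 − 0.980²) = 5.0252
Dilated lifetime: Δt = γτ₀ = 5.0252 × 290 fs = 1457.3 fs
d = vΔt = 0.980c × 1457.3 fs = 2.9380×10^8 m/s × 1.4573×10^-12 s = 0.428 mm

d ≈ 0.428 mm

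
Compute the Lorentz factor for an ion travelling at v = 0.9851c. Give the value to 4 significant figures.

γ ≈ 5.815

γ = 1/√(1 − β²) = 1/√(1 − 0.9851²) = 1/√(0.0295780) = 5.815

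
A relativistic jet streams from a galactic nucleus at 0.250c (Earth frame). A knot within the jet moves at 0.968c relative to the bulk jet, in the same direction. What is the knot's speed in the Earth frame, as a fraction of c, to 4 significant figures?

Relativistic velocity addition: u = (u' + v)/(1 + u'v/c²)
= (0.968 + 0.250)/(1 + 0.968×0.250) = 1.218/1.24200 = 0.9807

u ≈ 0.9807c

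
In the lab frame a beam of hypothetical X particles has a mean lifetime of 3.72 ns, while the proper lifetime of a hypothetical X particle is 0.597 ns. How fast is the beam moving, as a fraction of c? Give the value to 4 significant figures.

γ = Δt/τ₀ = 3.72/0.597 = 6.23116
β = √(1 − 1/γ²) = √(1 − 1/6.23116²) = 0.9870

β ≈ 0.9870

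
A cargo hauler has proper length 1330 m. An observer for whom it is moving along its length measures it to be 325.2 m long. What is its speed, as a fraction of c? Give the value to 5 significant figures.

γ = L₀/L = 1330/325.2 = 4.089791
β = √(1 − 1/γ²) = 0.96965

β ≈ 0.96965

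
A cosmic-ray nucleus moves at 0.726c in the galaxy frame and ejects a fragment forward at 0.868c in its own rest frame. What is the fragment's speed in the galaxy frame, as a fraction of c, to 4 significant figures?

u ≈ 0.9778c

Compose boost 2: (0.868 + 0.726)/(1 + 0.868×0.726) = 1.594/1.63017 = 0.9778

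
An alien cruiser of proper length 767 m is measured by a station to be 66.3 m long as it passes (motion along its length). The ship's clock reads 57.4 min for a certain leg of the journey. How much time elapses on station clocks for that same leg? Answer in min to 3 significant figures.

Length contraction ⇒ γ = L₀/L = 767/66.3 = 11.569
Time dilation: Δt = γτ₀ = 11.569 × 57.4 min = 664 min

Δt ≈ 664 min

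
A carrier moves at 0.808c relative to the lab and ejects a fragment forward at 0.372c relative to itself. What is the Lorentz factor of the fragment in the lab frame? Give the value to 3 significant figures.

u_lab = (0.372 + 0.808)/(1 + 0.372×0.808) = 1.180/1.30058 = 0.907290
γ = 1/√(1 − 0.907290²) = 2.38

γ ≈ 2.38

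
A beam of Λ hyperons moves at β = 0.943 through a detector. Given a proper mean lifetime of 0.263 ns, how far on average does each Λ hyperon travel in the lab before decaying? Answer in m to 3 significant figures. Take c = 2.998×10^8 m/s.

γ = 1/√(1 − 0.943²) = 3.0049
Dilated lifetime: Δt = γτ₀ = 3.0049 × 0.263 ns = 0.79028 ns
d = vΔt = 0.943c × 0.79028 ns = 2.8271×10^8 m/s × 7.9028×10^-10 s = 0.223 m

d ≈ 0.223 m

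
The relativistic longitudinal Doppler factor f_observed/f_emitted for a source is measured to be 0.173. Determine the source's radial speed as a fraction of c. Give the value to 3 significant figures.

f_obs/f_src = √((1−β)/(1+β)) = 0.173  ⇒  (1−β)/(1+β) = 0.029929
β = |1 − D²|/(1 + D²) = |1 − 0.029929|/(1 + 0.029929) = 0.942

β ≈ 0.942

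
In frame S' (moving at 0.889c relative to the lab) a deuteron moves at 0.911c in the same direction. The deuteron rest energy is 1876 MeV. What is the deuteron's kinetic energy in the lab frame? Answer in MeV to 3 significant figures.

K ≈ 16100 MeV

u_lab = (0.911 + 0.889)/(1 + 0.911×0.889) = 0.994542
γ = 1/√(1 − 0.994542²) = 9.5840
K = (γ − 1)m₀c² = (9.5840 − 1) × 1876 = 8.5840 × 1876 = 16100 MeV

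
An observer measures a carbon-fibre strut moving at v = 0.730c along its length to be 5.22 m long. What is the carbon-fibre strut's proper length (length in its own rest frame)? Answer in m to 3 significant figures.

γ = 1/√(1 − 0.730²) = 1.4632
L₀ = γL = 1.4632 × 5.22 = 7.64 m

L₀ ≈ 7.64 m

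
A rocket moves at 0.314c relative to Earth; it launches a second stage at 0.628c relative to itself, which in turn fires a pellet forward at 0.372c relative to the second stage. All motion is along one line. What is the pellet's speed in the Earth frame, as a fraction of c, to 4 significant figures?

Compose boost 2: (0.628 + 0.314)/(1 + 0.628×0.314) = 0.9420/1.19719 = 0.786841
Compose boost 3: (0.372 + 0.786841)/(1 + 0.372×0.786841) = 1.15884/1.29270 = 0.8964

u ≈ 0.8964c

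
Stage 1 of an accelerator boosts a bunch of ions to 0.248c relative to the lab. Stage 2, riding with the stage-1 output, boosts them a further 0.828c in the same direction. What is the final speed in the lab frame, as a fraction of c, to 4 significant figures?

u ≈ 0.8927c

Compose boost 2: (0.828 + 0.248)/(1 + 0.828×0.248) = 1.076/1.20534 = 0.8927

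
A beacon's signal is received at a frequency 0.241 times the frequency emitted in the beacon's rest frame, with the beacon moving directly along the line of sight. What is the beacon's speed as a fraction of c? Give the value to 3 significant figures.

β ≈ 0.890

f_obs/f_src = √((1−β)/(1+β)) = 0.241  ⇒  (1−β)/(1+β) = 0.058081
β = |1 − D²|/(1 + D²) = |1 − 0.058081|/(1 + 0.058081) = 0.890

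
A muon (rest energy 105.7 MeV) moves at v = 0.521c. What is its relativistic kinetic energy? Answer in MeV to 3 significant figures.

K ≈ 18.1 MeV

γ = 1/√(1 − 0.521²) = 1.1716
K = (γ − 1)m₀c² = (1.1716 − 1) × 105.7 MeV = 0.17157 × 105.7 MeV = 18.1 MeV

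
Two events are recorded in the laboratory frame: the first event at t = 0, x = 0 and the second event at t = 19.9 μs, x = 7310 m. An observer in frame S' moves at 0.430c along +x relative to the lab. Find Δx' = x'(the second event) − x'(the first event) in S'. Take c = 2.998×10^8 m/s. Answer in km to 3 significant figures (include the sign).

γ = 1/√(1 − 0.430²) = 1.1076
Δx' = γ(Δx − vΔt) = 1.1076 × (7310 m − 0.430×(2.998×10^8 m/s)×19.9×10^-6 s)
= 1.1076 × (4744.6 m) = 5.26 km

Δx' ≈ 5.26 km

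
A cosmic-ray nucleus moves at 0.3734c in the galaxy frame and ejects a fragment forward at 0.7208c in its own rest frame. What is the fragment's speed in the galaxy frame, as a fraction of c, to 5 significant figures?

u ≈ 0.86215c

Compose boost 2: (0.7208 + 0.3734)/(1 + 0.7208×0.3734) = 1.0942/1.269147 = 0.86215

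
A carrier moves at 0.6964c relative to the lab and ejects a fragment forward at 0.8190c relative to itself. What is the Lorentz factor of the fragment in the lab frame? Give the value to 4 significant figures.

u_lab = (0.8190 + 0.6964)/(1 + 0.8190×0.6964) = 1.5154/1.570352 = 0.9650068
γ = 1/√(1 − 0.9650068²) = 3.814

γ ≈ 3.814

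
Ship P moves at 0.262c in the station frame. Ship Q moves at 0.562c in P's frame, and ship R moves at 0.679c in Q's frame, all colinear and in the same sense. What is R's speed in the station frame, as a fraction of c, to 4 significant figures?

Compose boost 2: (0.562 + 0.262)/(1 + 0.562×0.262) = 0.8240/1.14724 = 0.718243
Compose boost 3: (0.679 + 0.718243)/(1 + 0.679×0.718243) = 1.39724/1.48769 = 0.9392

u ≈ 0.9392c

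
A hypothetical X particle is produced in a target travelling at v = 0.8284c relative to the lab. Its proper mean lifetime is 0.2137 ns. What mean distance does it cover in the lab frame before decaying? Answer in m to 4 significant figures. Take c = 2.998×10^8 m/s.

d ≈ 0.09475 m

γ = 1/√(1 − 0.8284²) = 1.78528
Dilated lifetime: Δt = γτ₀ = 1.78528 × 0.2137 ns = 0.381514 ns
d = vΔt = 0.8284c × 0.381514 ns = 2.48354×10^8 m/s × 3.81514×10^-10 s = 0.09475 m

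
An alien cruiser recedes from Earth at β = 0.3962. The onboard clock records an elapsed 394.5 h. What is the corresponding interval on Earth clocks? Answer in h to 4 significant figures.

γ = 1/√(1 − 0.3962²) = 1.08913
Time dilation: Δt = γτ₀ = 1.08913 × 394.5 h = 429.7 h

Δt ≈ 429.7 h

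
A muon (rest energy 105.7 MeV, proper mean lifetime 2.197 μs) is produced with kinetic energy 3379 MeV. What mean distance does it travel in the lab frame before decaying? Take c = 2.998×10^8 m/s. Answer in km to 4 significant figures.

d ≈ 21.70 km

γ = 1 + K/(m₀c²) = 1 + 3379/105.7 = 32.9678
β = √(1 − 1/γ²) = 0.999540
Dilated lifetime: γτ₀ = 32.9678 × 2.197 μs = 72.4303 μs
d = βc·γτ₀ = 0.999540 × (2.998×10^8 m/s) × 7.24303×10^-5 s = 21.70 km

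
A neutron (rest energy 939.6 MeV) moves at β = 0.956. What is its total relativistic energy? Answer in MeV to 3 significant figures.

E ≈ 3200 MeV

γ = 1/√(1 − 0.956²) = 3.4087
E = γm₀c² = 3.4087 × 939.6 MeV = 3200 MeV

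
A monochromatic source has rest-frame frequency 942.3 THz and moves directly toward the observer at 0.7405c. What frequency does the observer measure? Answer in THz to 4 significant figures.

f_obs ≈ 2440 THz

Relativistic Doppler: f_obs = f_src √((1+β)/(1−β))
= 942.3 × √(1.74050/0.259500) = 942.3 × 2.58981 = 2440 THz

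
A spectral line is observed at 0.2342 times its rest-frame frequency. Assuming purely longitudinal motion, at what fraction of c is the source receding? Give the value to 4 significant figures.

f_obs/f_src = √((1−β)/(1+β)) = 0.2342  ⇒  (1−β)/(1+β) = 0.0548496
β = |1 − D²|/(1 + D²) = |1 − 0.0548496|/(1 + 0.0548496) = 0.8960

β ≈ 0.8960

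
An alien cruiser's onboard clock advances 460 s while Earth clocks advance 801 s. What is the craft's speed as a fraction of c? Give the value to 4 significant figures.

β ≈ 0.8187

γ = Δt/τ₀ = 801/460 = 1.74130
β = √(1 − 1/γ²) = √(1 − 1/1.74130²) = 0.8187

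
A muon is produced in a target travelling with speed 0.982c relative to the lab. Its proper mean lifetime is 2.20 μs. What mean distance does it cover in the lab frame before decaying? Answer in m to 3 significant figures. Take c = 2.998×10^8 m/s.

d ≈ 3430 m

γ = 1/√(1 − 0.982²) = 5.2943
Dilated lifetime: Δt = γτ₀ = 5.2943 × 2.20 μs = 11.648 μs
d = vΔt = 0.982c × 11.648 μs = 2.9440×10^8 m/s × 1.1648×10^-5 s = 3430 m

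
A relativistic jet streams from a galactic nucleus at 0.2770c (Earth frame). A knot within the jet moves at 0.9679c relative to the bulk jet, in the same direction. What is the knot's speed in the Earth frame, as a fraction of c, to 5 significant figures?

Relativistic velocity addition: u = (u' + v)/(1 + u'v/c²)
= (0.9679 + 0.2770)/(1 + 0.9679×0.2770) = 1.2449/1.268108 = 0.98170

u ≈ 0.98170c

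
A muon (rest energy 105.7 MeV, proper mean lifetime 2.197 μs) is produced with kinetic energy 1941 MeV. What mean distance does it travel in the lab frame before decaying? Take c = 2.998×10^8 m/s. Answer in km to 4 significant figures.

γ = 1 + K/(m₀c²) = 1 + 1941/105.7 = 19.3633
β = √(1 − 1/γ²) = 0.998666
Dilated lifetime: γτ₀ = 19.3633 × 2.197 μs = 42.5412 μs
d = βc·γτ₀ = 0.998666 × (2.998×10^8 m/s) × 4.25412×10^-5 s = 12.74 km

d ≈ 12.74 km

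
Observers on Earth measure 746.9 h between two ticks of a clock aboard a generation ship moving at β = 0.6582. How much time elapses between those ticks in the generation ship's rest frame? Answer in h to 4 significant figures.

γ = 1/√(1 − 0.6582²) = 1.32830
Proper time: τ₀ = Δt/γ = 746.9/1.32830 = 562.3 h

τ₀ ≈ 562.3 h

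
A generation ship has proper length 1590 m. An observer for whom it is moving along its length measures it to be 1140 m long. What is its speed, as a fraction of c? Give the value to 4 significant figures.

γ = L₀/L = 1590/1140 = 1.39474
β = √(1 − 1/γ²) = 0.6971

β ≈ 0.6971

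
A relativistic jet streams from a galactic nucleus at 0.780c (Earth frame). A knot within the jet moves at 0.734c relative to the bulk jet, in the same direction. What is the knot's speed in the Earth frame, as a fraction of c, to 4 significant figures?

u ≈ 0.9628c

Relativistic velocity addition: u = (u' + v)/(1 + u'v/c²)
= (0.734 + 0.780)/(1 + 0.734×0.780) = 1.514/1.57252 = 0.9628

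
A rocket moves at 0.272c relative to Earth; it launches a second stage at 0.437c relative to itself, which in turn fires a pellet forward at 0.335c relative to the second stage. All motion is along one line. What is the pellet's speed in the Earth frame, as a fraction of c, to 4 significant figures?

u ≈ 0.7991c

Compose boost 2: (0.437 + 0.272)/(1 + 0.437×0.272) = 0.7090/1.11886 = 0.633678
Compose boost 3: (0.335 + 0.633678)/(1 + 0.335×0.633678) = 0.968678/1.21228 = 0.7991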